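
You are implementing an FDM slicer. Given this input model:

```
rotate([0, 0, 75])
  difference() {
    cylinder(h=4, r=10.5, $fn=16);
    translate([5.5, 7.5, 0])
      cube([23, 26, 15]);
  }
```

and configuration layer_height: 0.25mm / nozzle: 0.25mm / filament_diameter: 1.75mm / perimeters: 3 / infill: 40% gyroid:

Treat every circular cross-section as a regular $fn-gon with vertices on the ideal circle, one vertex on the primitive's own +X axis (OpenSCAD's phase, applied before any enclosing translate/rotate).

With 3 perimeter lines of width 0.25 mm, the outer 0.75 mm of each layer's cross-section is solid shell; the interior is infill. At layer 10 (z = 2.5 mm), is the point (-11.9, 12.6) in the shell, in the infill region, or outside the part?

outside

At z = 2.5 mm: the cylinder: section is a regular 16-gon, circumradius r=10.5; the cube at (5.5, 7.5) is present — its section is the full 23×26 rectangle; After the difference (first − rest): starting from the r=10.5 cylinder, the 23×26 cube at (5.5, 7.5) partially overlaps it — only the 1.10 mm² overlap (of its 598.00 mm²) is removed, clipping the outline — 1 connected region; (whole slice rotated 75° about Z — lengths, areas and connectivity unchanged). Overall, the cross-section is a single solid region. Undo the 75° rotation: the query point maps to (9.091, 14.756) in the un-rotated model frame. The nearest boundary edge runs (4.02, 9.70)→(5.50, 8.71); distance from the point to it = 7.02 mm. The point is not inside any of the regions above, so it lies outside the cross-section (7.02 mm from the nearest boundary).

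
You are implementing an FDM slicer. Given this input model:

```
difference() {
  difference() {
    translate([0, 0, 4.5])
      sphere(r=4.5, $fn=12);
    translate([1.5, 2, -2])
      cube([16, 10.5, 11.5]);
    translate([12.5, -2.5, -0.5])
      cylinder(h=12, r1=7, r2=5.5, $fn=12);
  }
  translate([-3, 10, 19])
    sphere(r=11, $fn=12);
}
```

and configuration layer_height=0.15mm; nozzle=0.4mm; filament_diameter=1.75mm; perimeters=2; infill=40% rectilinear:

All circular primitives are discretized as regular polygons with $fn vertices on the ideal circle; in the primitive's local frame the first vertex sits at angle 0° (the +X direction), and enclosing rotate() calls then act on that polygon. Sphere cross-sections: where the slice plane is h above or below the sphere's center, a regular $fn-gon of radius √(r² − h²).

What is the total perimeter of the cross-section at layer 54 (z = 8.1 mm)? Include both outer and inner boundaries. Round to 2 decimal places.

16.88 mm

At z = 8.1 mm: the sphere: section is a regular 12-gon, circumradius = √(r²−h²) = √(4.5²−3.6²) = 2.700 (perimeter = 2·12·2.700·sin(180°/12) = 16.77 mm); the cube at (1.5, 2) (footprint 16×10.5) is included at this height (perimeter 53.00 mm); the cone at (12.5, -2.5) (r1=7→r2=5.5) has section circumradius 5.925 here — a regular 12-gon (perimeter = 2·12·5.925·sin(180°/12) = 36.80 mm); Subtracting the remaining from the first: starting from the r=4.5 sphere, the 16×10.5 cube at (1.5, 2) partially overlaps it — only the 0.02 mm² overlap (of its 168.00 mm²) is removed, clipping the outline; the cone at (12.5, -2.5) misses the remaining region (no effect) — boundary = 16.88 mm; the r=11 sphere at (-3, 10) slices to a regular 12-gon of circumradius 1.480 (√(r²−h²) with h=10.9 from center) (perimeter = 2·12·1.480·sin(180°/12) = 9.19 mm); Subtracting the remaining from the first: starting from that combined region, the r=11 sphere at (-3, 10) misses the remaining region (no effect) — boundary = 16.88 mm. Overall, the cross-section is a single solid region. Total boundary length (outer) = 16.88 mm.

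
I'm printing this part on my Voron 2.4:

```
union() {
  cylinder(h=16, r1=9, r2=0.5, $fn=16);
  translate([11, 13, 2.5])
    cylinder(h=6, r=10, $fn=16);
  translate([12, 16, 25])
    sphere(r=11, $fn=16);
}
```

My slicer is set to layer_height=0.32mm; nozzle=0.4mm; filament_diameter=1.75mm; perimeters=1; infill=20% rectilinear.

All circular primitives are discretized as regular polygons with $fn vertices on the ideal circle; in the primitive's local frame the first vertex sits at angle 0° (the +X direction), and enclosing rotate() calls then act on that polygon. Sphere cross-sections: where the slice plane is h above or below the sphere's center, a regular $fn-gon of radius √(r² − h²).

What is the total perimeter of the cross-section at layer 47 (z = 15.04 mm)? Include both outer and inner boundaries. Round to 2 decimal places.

At z = 15.04 mm: the cone: at t=0.940 of its height the radius interpolates to r₁+(r₂−r₁)t = 1.010, giving a regular 16-gon of that circumradius (perimeter = 2·16·1.010·sin(180°/16) = 6.31 mm); the cylinder at (11, 13) does not reach this height (z outside [2.5, 8.5]); the sphere at (12, 16): section is a regular 16-gon, circumradius = √(r²−h²) = √(11²−9.96²) = 4.669 (perimeter = 2·16·4.669·sin(180°/16) = 29.15 mm); Merging all regions: the 2 present regions are separate (no shared area or edge), so areas and boundary lengths simply add and each stays a separate island — boundary = 35.45 mm. Overall, the cross-section has 2 separate islands. Total boundary length (outer) = 35.45 mm.

35.45 mm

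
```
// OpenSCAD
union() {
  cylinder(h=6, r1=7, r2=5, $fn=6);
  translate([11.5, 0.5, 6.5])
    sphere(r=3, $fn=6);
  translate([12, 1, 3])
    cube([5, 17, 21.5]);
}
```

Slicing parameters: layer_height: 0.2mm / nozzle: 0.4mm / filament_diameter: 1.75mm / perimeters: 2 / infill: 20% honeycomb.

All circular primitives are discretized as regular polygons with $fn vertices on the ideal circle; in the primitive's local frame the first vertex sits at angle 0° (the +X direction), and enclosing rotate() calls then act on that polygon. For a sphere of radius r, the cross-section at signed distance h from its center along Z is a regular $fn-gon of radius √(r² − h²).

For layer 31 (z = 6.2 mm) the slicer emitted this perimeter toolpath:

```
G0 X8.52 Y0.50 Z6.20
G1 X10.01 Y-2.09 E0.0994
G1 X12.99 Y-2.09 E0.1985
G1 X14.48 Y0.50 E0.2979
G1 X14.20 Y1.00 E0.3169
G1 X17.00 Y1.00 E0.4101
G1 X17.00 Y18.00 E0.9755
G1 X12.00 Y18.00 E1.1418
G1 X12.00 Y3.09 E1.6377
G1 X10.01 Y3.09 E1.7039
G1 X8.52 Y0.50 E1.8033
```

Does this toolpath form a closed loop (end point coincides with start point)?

Start point (G0): (8.52, 0.50). End point (last G1): the path returns to the start — closed.

yes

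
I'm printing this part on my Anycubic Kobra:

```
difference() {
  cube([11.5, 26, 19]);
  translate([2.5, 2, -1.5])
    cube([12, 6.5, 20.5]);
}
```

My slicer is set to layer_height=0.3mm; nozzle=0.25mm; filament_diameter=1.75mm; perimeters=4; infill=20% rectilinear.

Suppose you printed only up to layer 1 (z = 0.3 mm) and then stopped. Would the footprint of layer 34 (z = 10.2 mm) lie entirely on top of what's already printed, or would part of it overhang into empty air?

entirely on top

Compare the two slices. At z = 0.3: the 11.5×26 cube contributes its full rectangle (area 299.00 mm²); the cube at (2.5, 2) (footprint 12×6.5) is included at this height (area 78.00 mm²); After the difference (first − rest): starting from the 11.5×26 cube (299.00 mm²), the 12×6.5 cube at (2.5, 2) partially overlaps it — only the 58.50 mm² overlap (of its 78.00 mm²) is removed, clipping the outline — area = 240.50 mm². At z = 10.2: the cube is present — its section is the full 11.5×26 rectangle (area 299.00 mm²); the cube at (2.5, 2) (footprint 12×6.5) is included at this height (area 78.00 mm²); After the difference (first − rest): starting from the 11.5×26 cube (299.00 mm²), the 12×6.5 cube at (2.5, 2) partially overlaps it — only the 58.50 mm² overlap (of its 78.00 mm²) is removed, clipping the outline — area = 240.50 mm². Checking containment: the cross-section at z = 10.2 is a subset of the cross-section at z = 0.3.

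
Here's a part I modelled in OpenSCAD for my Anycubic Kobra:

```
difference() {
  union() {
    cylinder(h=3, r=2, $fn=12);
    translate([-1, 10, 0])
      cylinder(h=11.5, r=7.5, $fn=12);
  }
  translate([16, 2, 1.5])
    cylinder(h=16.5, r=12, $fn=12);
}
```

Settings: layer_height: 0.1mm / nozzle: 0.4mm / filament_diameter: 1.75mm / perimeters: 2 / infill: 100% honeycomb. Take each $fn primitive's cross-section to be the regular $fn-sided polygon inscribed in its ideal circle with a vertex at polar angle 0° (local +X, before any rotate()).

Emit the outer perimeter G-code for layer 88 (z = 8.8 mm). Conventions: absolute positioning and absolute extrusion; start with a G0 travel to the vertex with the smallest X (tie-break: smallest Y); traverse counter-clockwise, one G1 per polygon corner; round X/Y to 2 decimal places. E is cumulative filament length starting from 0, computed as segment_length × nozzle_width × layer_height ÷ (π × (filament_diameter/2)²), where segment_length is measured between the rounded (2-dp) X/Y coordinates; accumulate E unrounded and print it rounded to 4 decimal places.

G0 X-8.50 Y10.00 Z8.80
G1 X-7.50 Y6.25 E0.0645
G1 X-4.75 Y3.50 E0.1292
G1 X-1.00 Y2.50 E0.1938
G1 X2.75 Y3.50 E0.2583
G1 X5.01 Y5.76 E0.3115
G1 X5.61 Y8.00 E0.3500
G1 X6.09 Y8.49 E0.3614
G1 X6.50 Y10.00 E0.3874
G1 X5.50 Y13.75 E0.4520
G1 X2.75 Y16.50 E0.5167
G1 X-1.00 Y17.50 E0.5812
G1 X-4.75 Y16.50 E0.6457
G1 X-7.50 Y13.75 E0.7104
G1 X-8.50 Y10.00 E0.7750

At z = 8.8 mm: the cylinder is absent (z outside [0, 3]); the cylinder at (-1, 10): section is a regular 12-gon, circumradius r=7.5; Merging all regions: only the r=7.5 cylinder at (-1, 10) is present, so the union is just that shape — 1 connected region; the cylinder at (16, 2): section is a regular 12-gon, circumradius r=12; Subtracting the remaining from the first: starting from the result so far, the r=12 cylinder at (16, 2) partially overlaps it — only the 0.80 mm² overlap (of its 432.00 mm²) is removed, clipping the outline — 1 connected region. The outline is a single polygon with 14 vertices. Extrusion per mm of travel: 0.4 × 0.1 / (π × 0.875²) = 0.016630. Accumulating E over each segment gives final E = 0.7750.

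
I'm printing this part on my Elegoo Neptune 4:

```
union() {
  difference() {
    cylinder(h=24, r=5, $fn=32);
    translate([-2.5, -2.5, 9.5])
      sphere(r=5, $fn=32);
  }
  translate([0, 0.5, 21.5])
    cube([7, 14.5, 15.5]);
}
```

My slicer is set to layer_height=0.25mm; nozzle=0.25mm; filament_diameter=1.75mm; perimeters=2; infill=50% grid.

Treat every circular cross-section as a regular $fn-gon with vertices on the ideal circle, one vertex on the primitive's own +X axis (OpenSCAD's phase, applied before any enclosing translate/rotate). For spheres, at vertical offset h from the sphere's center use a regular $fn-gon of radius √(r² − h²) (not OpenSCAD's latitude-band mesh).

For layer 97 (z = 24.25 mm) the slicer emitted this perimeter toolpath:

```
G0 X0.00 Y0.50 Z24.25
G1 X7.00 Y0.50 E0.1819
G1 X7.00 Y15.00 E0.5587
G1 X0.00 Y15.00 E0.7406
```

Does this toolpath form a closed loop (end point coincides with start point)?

no

Start point (G0): (0.00, 0.50). End point (last G1): the path does not return to the start — open.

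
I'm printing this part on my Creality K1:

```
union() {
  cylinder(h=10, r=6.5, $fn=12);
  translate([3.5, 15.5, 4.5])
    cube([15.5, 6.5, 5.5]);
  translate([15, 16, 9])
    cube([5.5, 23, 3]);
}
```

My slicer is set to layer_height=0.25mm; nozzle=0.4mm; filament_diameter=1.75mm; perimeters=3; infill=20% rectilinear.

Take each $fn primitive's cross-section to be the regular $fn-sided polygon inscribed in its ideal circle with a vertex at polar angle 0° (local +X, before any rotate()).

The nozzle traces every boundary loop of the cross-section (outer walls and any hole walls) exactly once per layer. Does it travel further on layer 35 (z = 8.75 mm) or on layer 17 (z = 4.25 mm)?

Layer 35 (z = 8.75): the r=6.5 cylinder gives a regular 12-gon of circumradius 6.5 (constant along its height) (perimeter = 2·12·6.500·sin(180°/12) = 40.38 mm); the 15.5×6.5 cube at (3.5, 15.5) contributes its full rectangle (perimeter 44.00 mm); the cube at (15, 16) does not reach this height (z outside [9, 12]); Combining (union): the 2 present regions are separate (no shared area or edge), so areas and boundary lengths simply add and each stays a separate island — boundary = 84.38 mm. So its perimeter = 84.38 mm. Layer 17 (z = 4.25): the r=6.5 cylinder gives a regular 12-gon of circumradius 6.5 (constant along its height) (perimeter = 2·12·6.500·sin(180°/12) = 40.38 mm); the cube at (3.5, 15.5) is absent (z outside [4.5, 10]); the cube at (15, 16) is absent (z outside [9, 12]); Merging all regions: only the r=6.5 cylinder is present, so the union is just that shape — boundary = 40.38 mm. So its perimeter = 40.38 mm. Layer 35 is larger (84.38 vs 40.38 mm).

layer 35 (z = 8.75 mm)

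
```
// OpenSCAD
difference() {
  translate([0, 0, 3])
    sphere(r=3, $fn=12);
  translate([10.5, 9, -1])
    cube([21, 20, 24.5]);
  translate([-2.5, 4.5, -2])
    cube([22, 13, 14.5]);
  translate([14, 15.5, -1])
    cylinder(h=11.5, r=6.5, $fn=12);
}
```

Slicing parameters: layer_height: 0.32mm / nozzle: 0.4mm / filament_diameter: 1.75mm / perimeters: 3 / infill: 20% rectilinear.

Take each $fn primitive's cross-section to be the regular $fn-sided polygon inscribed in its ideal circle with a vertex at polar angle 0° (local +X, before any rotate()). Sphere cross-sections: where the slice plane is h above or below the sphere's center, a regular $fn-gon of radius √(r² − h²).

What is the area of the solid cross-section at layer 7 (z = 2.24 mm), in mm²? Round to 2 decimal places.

25.27 mm²

At z = 2.24 mm: the sphere: section is a regular 12-gon, circumradius = √(r²−h²) = √(3²−0.76²) = 2.902 (area = (12/2)·2.902²·sin(360°/12) = 25.27 mm²); the cube at (10.5, 9) is present — its section is the full 21×20 rectangle (area 420.00 mm²); the cube at (-2.5, 4.5) (footprint 22×13) is included at this height (area 286.00 mm²); the r=6.5 cylinder at (14, 15.5) contributes a regular 12-gon of circumradius 6.5 (area = (12/2)·6.500²·sin(360°/12) = 126.75 mm²); After the difference (first − rest): starting from the r=3 sphere (25.27 mm²), the 21×20 cube at (10.5, 9) misses the remaining region (no effect); the 22×13 cube at (-2.5, 4.5) misses the remaining region (no effect); the r=6.5 cylinder at (14, 15.5) misses the remaining region (no effect) — area = 25.27 mm². Overall, the cross-section is a single solid region. Net area = 25.27 mm².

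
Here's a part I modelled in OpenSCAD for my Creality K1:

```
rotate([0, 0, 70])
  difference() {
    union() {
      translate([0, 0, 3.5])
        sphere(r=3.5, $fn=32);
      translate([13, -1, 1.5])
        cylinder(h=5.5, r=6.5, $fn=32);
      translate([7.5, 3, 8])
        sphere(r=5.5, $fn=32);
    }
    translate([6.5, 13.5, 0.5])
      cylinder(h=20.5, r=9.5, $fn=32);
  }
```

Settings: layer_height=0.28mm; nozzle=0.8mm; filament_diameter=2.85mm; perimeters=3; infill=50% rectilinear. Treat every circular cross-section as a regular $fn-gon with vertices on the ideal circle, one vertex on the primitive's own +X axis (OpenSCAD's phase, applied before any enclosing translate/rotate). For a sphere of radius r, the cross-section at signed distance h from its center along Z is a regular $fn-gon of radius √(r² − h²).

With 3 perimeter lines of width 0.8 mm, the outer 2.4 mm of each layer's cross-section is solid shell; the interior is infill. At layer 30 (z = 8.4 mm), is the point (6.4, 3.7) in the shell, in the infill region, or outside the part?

At z = 8.4 mm: the sphere does not reach this height (|z−center|=4.900 > r=3.5); the cylinder at (13, -1) is not intersected at this z (z outside [1.5, 7]); the sphere at (7.5, 3): section is a regular 32-gon, circumradius = √(r²−h²) = √(5.5²−0.4²) = 5.485; Taking the union: only the r=5.5 sphere at (7.5, 3) is present, so the union is just that shape — 1 connected region; the r=9.5 cylinder at (6.5, 13.5) contributes a regular 32-gon of circumradius 9.5; Taking the first minus the rest: starting from that combined region, the r=9.5 cylinder at (6.5, 13.5) partially overlaps it — only the 30.23 mm² overlap (of its 281.71 mm²) is removed, clipping the outline — 1 connected region; (whole slice rotated 70° about Z — lengths, areas and connectivity unchanged). Overall, the cross-section is a single solid region. Undo the 70° rotation: the query point maps to (5.666, -4.749) in the un-rotated model frame. The nearest boundary edge runs (6.43, -2.38)→(5.40, -2.07); distance from the point to it = 2.49 mm. The point is not inside any of the regions above, so it lies outside the cross-section (2.49 mm from the nearest boundary).

outside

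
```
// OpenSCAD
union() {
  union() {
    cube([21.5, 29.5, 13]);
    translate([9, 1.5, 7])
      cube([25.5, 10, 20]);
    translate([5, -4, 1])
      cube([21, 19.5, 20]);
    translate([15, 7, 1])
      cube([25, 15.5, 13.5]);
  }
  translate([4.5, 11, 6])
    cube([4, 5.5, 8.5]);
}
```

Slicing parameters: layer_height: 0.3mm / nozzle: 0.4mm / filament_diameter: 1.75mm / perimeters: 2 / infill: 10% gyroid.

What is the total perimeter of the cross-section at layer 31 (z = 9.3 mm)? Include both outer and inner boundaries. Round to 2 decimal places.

147.00 mm

At z = 9.3 mm: the cube (footprint 21.5×29.5) is included at this height (perimeter 102.00 mm); the 25.5×10 cube at (9, 1.5) contributes its full rectangle (perimeter 71.00 mm); the cube at (5, -4) is present — its section is the full 21×19.5 rectangle (perimeter 81.00 mm); the 25×15.5 cube at (15, 7) contributes its full rectangle (perimeter 81.00 mm); Merging all regions: the regions partially overlap (shared area 603.00 mm²), so the edge portions inside another operand are dropped and the merged outline is re-measured after clipping — boundary = 147.00 mm; the 4×5.5 cube at (4.5, 11) contributes its full rectangle (perimeter 19.00 mm); Merging all regions: the 4×5.5 cube at (4.5, 11) lies entirely inside that combined region, so the union is just that combined region — boundary = 147.00 mm. Overall, the cross-section is a single solid region. Total boundary length (outer) = 147.00 mm.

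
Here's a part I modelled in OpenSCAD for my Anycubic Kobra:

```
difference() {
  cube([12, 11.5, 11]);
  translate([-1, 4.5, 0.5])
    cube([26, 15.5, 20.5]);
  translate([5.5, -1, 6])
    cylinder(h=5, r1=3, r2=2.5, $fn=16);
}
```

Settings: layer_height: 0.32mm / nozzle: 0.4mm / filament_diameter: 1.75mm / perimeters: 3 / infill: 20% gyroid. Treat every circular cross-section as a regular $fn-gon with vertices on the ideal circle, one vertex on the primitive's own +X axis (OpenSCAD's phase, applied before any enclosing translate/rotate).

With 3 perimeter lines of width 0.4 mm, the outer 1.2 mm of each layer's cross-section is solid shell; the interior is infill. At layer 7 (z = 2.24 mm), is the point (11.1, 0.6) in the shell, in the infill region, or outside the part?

At z = 2.24 mm: the cube (footprint 12×11.5) is included at this height; the cube at (-1, 4.5) (footprint 26×15.5) is included at this height; the cone at (5.5, -1) does not reach this height (z outside [6, 11]); Subtracting the remaining from the first: starting from the 12×11.5 cube, the 26×15.5 cube at (-1, 4.5) partially overlaps it — only the 84.00 mm² overlap (of its 403.00 mm²) is removed, clipping the outline — 1 connected region. Overall, the cross-section is a single solid region. The nearest boundary edge runs (12.00, 0.00)→(0.00, 0.00); distance from the point to it = 0.60 mm. The point is inside the cross-section, 0.60 mm from the nearest boundary — within the 1.2 mm shell band (3 × 0.4).

shell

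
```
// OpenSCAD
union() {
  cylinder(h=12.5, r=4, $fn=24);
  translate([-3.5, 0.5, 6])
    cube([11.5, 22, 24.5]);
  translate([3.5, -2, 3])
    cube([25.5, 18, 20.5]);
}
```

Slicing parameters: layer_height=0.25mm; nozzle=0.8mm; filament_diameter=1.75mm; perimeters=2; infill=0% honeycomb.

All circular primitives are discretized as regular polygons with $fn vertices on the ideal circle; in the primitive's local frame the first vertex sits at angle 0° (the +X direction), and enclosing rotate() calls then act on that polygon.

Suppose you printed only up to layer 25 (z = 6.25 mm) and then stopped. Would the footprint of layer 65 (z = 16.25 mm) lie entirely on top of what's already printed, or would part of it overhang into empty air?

entirely on top

Compare the two slices. At z = 6.25: the r=4 cylinder contributes a regular 24-gon of circumradius 4 (area = (24/2)·4.000²·sin(360°/24) = 49.69 mm²); the cube at (-3.5, 0.5) is present — its section is the full 11.5×22 rectangle (area 253.00 mm²); the 25.5×18 cube at (3.5, -2) contributes its full rectangle (area 459.00 mm²); Combining (union): the regions partially overlap — summed areas 761.69 mm² minus the doubly-counted overlap 91.10 mm² gives 670.60 mm² — area = 670.60 mm². At z = 16.25: the cylinder is absent (z outside [0, 12.5]); the 11.5×22 cube at (-3.5, 0.5) contributes its full rectangle (area 253.00 mm²); the cube at (3.5, -2) is present — its section is the full 25.5×18 rectangle (area 459.00 mm²); Taking the union: the regions partially overlap — summed areas 712.00 mm² minus the doubly-counted overlap 69.75 mm² gives 642.25 mm² — area = 642.25 mm². Checking containment: the cross-section at z = 16.25 is a subset of the cross-section at z = 6.25.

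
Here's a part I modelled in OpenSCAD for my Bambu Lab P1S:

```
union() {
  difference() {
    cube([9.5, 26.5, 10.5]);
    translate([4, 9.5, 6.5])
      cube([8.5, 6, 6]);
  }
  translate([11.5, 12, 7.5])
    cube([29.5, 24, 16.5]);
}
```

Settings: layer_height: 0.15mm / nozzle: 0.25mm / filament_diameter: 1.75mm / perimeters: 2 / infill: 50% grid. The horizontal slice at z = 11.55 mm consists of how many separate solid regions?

At z = 11.55 mm: the cube is absent (z outside [0, 10.5]); the 8.5×6 cube at (4, 9.5) contributes its full rectangle; Taking the first minus the rest: the first operand is absent here, so nothing remains; the cube at (11.5, 12) is present — its section is the full 29.5×24 rectangle; Merging all regions: only the 29.5×24 cube at (11.5, 12) is present, so the union is just that shape — 1 connected region. The result has 1 disconnected region.

1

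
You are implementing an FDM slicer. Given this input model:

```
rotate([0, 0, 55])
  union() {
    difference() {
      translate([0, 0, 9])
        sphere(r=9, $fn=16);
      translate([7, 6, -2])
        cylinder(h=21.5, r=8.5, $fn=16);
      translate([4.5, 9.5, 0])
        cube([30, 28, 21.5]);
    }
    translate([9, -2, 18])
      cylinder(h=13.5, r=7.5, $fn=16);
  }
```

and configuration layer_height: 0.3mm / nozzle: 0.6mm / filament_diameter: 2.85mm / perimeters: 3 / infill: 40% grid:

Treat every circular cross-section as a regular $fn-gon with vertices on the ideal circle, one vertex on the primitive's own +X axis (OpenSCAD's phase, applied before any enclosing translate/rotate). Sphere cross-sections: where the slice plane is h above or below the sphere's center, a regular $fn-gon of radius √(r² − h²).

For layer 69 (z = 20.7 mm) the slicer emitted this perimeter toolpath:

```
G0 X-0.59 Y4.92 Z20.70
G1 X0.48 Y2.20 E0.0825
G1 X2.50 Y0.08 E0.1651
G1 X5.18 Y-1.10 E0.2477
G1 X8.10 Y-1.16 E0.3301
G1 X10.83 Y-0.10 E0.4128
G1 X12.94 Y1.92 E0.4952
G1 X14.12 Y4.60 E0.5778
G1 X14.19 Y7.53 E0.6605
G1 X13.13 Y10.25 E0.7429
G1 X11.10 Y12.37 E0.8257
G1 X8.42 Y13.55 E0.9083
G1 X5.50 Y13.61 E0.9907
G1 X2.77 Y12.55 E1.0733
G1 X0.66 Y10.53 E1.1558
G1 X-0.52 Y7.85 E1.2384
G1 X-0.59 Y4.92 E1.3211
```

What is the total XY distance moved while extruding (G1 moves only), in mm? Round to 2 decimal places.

46.82 mm

Sum the Euclidean lengths of each G1 segment: total = 46.82 mm.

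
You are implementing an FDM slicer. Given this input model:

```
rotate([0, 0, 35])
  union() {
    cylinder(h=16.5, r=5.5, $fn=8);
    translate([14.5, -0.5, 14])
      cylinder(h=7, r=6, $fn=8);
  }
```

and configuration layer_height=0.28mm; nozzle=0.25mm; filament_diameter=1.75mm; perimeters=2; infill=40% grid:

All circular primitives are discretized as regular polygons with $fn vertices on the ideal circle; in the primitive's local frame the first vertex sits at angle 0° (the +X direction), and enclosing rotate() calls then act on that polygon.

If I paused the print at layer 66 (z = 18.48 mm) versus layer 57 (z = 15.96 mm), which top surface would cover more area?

Layer 66 (z = 18.48): the cylinder is absent (z outside [0, 16.5]); the r=6 cylinder at (14.5, -0.5) gives a regular 8-gon of circumradius 6 (constant along its height) (area = (8/2)·6.000²·sin(360°/8) = 101.82 mm²); Merging all regions: only the r=6 cylinder at (14.5, -0.5) is present, so the union is just that shape — area = 101.82 mm²; (rotated 35° about Z; rotation is an isometry so areas/perimeters/island counts are preserved). So its area = 101.82 mm². Layer 57 (z = 15.96): the r=5.5 cylinder gives a regular 8-gon of circumradius 5.5 (constant along its height) (area = (8/2)·5.500²·sin(360°/8) = 85.56 mm²); the r=6 cylinder at (14.5, -0.5) contributes a regular 8-gon of circumradius 6 (area = (8/2)·6.000²·sin(360°/8) = 101.82 mm²); Merging all regions: the 2 present regions are separate (no shared area or edge), so areas and boundary lengths simply add and each stays a separate island — area = 187.38 mm²; (rotated 35° about Z; rotation is an isometry so areas/perimeters/island counts are preserved). So its area = 187.38 mm². Layer 57 is larger (187.38 vs 101.82 mm²).

layer 57 (z = 15.96 mm)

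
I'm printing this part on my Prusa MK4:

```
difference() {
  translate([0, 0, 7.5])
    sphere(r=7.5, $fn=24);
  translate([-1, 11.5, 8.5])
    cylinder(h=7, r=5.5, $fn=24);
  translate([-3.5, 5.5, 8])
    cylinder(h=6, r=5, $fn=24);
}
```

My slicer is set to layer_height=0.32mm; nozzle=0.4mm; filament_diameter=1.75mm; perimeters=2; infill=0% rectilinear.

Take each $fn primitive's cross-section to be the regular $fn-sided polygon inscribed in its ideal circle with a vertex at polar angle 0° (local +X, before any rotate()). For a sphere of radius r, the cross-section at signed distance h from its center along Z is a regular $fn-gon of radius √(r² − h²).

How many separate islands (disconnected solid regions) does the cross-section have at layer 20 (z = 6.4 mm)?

At z = 6.4 mm: the r=7.5 sphere slices to a regular 24-gon of circumradius 7.419 (√(r²−h²) with h=1.1 from center); the cylinder at (-1, 11.5) is absent (z outside [8.5, 15.5]); the cylinder at (-3.5, 5.5) is not intersected at this z (z outside [8, 14]); Subtracting the remaining from the first: none of the subtracted shapes is present at this height, so the r=7.5 sphere is unchanged — 1 connected region. Overall, the cross-section is a single solid region. Island count = 1.

1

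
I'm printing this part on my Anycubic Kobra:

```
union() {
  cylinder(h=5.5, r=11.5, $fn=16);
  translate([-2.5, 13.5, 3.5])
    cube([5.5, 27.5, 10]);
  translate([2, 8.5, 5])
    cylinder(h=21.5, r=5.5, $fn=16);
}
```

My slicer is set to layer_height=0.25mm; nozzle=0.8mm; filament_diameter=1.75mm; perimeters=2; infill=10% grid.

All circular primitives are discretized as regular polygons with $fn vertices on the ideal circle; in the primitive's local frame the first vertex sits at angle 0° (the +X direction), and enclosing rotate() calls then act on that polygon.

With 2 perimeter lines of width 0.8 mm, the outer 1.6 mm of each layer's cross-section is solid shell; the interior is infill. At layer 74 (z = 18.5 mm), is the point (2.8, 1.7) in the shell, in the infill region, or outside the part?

outside

At z = 18.5 mm: the cylinder is absent (z outside [0, 5.5]); the cube at (-2.5, 13.5) is not intersected at this z (z outside [3.5, 13.5]); the cylinder at (2, 8.5): section is a regular 16-gon, circumradius r=5.5; Combining (union): only the r=5.5 cylinder at (2, 8.5) is present, so the union is just that shape — 1 connected region. Overall, the cross-section is a single solid region. The nearest boundary edge runs (2.00, 3.00)→(4.10, 3.42); distance from the point to it = 1.43 mm. The point is not inside any of the regions above, so it lies outside the cross-section (1.43 mm from the nearest boundary).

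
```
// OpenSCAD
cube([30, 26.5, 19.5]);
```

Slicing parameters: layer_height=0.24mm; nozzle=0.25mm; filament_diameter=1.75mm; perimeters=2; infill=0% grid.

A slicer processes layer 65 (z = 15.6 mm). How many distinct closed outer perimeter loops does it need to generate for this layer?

At z = 15.6 mm: the 30×26.5 cube contributes its full rectangle. The result has 1 disconnected region.

1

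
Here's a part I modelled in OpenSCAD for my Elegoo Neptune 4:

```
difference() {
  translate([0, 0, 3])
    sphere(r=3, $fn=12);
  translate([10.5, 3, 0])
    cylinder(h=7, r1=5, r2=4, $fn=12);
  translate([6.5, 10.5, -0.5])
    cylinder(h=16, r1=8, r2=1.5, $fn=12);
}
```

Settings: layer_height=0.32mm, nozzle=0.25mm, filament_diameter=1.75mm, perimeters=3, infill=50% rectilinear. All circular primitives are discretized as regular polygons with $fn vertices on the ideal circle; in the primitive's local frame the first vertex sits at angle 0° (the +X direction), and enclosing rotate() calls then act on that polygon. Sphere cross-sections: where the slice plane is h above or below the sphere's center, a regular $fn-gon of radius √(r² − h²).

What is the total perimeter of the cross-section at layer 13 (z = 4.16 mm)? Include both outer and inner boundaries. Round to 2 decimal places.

At z = 4.16 mm: the r=3 sphere contributes a regular 12-gon of circumradius √(3²−1.16²) = 2.767 (perimeter = 2·12·2.767·sin(180°/12) = 17.19 mm); the cone at (10.5, 3) contributes a regular 12-gon of circumradius 4.406 (interpolated between r1=5 and r2=4 at t=0.594) (perimeter = 2·12·4.406·sin(180°/12) = 27.37 mm); the cone at (6.5, 10.5) (r1=8→r2=1.5) has section circumradius 6.107 here — a regular 12-gon (perimeter = 2·12·6.107·sin(180°/12) = 37.93 mm); Taking the first minus the rest: starting from the r=3 sphere, the cone at (10.5, 3) misses the remaining region (no effect); the cone at (6.5, 10.5) misses the remaining region (no effect) — boundary = 17.19 mm. Overall, the cross-section is a single solid region. Total boundary length (outer) = 17.19 mm.

17.19 mm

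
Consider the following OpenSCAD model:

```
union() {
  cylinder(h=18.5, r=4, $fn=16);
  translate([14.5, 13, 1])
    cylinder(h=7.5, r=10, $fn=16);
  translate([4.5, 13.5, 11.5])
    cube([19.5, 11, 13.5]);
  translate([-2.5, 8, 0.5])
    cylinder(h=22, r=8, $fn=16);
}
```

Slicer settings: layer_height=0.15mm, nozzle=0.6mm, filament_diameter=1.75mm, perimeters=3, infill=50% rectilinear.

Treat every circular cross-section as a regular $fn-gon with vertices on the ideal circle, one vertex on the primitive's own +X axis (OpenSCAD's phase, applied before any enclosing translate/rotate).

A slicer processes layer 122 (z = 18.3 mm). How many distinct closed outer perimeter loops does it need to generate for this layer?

At z = 18.3 mm: the r=4 cylinder contributes a regular 16-gon of circumradius 4; the cylinder at (14.5, 13) is absent (z outside [1, 8.5]); the cube at (4.5, 13.5) (footprint 19.5×11) is included at this height; the r=8 cylinder at (-2.5, 8) gives a regular 16-gon of circumradius 8 (constant along its height); Merging all regions: the regions partially overlap (shared area 18.24 mm²), so overlapping operands fuse into one piece — 2 connected regions. The result has 2 disconnected regions.

2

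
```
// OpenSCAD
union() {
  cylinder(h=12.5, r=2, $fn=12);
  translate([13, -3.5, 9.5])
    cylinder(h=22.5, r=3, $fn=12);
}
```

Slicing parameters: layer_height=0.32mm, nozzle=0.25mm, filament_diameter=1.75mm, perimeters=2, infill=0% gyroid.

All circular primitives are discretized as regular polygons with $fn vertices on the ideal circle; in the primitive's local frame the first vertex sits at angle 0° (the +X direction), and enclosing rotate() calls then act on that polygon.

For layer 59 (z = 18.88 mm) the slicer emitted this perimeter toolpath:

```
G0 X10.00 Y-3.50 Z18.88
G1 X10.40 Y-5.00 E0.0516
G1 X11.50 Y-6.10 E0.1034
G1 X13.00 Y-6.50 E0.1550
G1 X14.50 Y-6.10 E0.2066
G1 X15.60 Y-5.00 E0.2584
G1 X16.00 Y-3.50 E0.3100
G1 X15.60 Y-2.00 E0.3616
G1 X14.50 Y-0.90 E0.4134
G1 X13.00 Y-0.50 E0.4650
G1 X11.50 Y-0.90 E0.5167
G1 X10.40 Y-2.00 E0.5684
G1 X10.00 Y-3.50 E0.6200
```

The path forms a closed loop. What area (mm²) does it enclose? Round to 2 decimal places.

Apply the shoelace formula to the sequence of (X, Y) vertices; enclosed area = 27.02 mm².

27.02 mm²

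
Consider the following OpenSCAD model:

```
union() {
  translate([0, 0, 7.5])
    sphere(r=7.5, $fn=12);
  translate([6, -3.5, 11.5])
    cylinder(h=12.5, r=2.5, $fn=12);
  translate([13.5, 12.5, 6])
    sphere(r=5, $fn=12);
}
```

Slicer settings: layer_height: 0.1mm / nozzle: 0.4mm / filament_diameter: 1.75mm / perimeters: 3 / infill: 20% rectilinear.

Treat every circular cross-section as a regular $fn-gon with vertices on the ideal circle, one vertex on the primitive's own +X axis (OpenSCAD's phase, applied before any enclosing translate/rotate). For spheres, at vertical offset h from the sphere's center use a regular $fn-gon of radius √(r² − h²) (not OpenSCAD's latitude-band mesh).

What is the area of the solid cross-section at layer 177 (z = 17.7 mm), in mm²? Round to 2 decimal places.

At z = 17.7 mm: the sphere is absent (|z−center|=10.200 > r=7.5); the r=2.5 cylinder at (6, -3.5) contributes a regular 12-gon of circumradius 2.5 (area = (12/2)·2.500²·sin(360°/12) = 18.75 mm²); the sphere at (13.5, 12.5) does not reach this height (|z−center|=11.700 > r=5); Merging all regions: only the r=2.5 cylinder at (6, -3.5) is present, so the union is just that shape — area = 18.75 mm². Overall, the cross-section is a single solid region. Net area = 18.75 mm².

18.75 mm²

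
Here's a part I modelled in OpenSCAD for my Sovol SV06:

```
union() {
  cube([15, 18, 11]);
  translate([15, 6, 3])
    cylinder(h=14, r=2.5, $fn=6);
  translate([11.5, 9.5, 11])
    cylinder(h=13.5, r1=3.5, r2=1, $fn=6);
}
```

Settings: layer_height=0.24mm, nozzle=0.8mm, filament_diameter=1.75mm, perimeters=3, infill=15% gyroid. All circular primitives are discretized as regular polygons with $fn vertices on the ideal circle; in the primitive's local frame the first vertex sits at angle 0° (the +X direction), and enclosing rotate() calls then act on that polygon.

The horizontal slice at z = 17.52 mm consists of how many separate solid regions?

1

At z = 17.52 mm: the cube does not reach this height (z outside [0, 11]); the cylinder at (15, 6) is absent (z outside [3, 17]); the cone at (11.5, 9.5): at t=0.483 of its height the radius interpolates to r₁+(r₂−r₁)t = 2.293, giving a regular 6-gon of that circumradius; Taking the union: only the cone at (11.5, 9.5) is present, so the union is just that shape — 1 connected region. The result has 1 disconnected region.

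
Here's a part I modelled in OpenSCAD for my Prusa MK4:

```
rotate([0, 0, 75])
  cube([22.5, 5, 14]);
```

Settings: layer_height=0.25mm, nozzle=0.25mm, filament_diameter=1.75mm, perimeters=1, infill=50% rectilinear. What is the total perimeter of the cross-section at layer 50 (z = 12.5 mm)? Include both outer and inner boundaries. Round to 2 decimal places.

At z = 12.5 mm: the cube is present — its section is the full 22.5×5 rectangle (perimeter 55.00 mm); (rotated 75° about Z; rotation is an isometry so areas/perimeters/island counts are preserved). Overall, the cross-section is a single solid region. Total boundary length (outer) = 55.00 mm.

55.00 mm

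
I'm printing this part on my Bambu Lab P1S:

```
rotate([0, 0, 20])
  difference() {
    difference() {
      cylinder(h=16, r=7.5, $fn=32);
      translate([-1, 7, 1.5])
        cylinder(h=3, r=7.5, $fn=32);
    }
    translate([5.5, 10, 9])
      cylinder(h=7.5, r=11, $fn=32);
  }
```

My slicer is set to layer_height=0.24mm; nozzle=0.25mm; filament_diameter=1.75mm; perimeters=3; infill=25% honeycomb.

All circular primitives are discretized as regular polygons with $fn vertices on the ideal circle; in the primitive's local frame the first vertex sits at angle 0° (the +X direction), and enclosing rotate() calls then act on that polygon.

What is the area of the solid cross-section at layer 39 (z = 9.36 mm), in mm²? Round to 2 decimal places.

106.89 mm²

At z = 9.36 mm: the r=7.5 cylinder contributes a regular 32-gon of circumradius 7.5 (area = (32/2)·7.500²·sin(360°/32) = 175.58 mm²); the cylinder at (-1, 7) does not reach this height (z outside [1.5, 4.5]); After the difference (first − rest): none of the subtracted shapes is present at this height, so the r=7.5 cylinder is unchanged — area = 175.58 mm²; the r=11 cylinder at (5.5, 10) contributes a regular 32-gon of circumradius 11 (area = (32/2)·11.000²·sin(360°/32) = 377.69 mm²); After the difference (first − rest): starting from that combined region (175.58 mm²), the r=11 cylinder at (5.5, 10) partially overlaps it — only the 68.69 mm² overlap (of its 377.69 mm²) is removed, clipping the outline — area = 106.89 mm²; (whole slice rotated 20° about Z — lengths, areas and connectivity unchanged). Overall, the cross-section is a single solid region. Net area = 106.89 mm².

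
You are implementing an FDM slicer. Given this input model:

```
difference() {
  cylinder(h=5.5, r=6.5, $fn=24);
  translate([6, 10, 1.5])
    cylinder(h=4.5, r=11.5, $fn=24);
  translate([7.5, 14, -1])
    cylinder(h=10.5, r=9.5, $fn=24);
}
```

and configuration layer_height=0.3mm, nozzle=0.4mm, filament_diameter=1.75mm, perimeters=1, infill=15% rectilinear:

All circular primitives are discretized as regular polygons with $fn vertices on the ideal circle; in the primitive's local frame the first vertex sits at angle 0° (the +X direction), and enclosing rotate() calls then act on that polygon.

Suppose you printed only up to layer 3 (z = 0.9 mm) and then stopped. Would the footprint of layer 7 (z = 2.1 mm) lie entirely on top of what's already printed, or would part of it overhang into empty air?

Compare the two slices. At z = 0.9: the r=6.5 cylinder contributes a regular 24-gon of circumradius 6.5 (area = (24/2)·6.500²·sin(360°/24) = 131.22 mm²); the cylinder at (6, 10) is not intersected at this z (z outside [1.5, 6]); the r=9.5 cylinder at (7.5, 14) contributes a regular 24-gon of circumradius 9.5 (area = (24/2)·9.500²·sin(360°/24) = 280.30 mm²); After the difference (first − rest): starting from the r=6.5 cylinder (131.22 mm²), the r=9.5 cylinder at (7.5, 14) partially overlaps it — only the 0.04 mm² overlap (of its 280.30 mm²) is removed, clipping the outline — area = 131.18 mm². At z = 2.1: the r=6.5 cylinder gives a regular 24-gon of circumradius 6.5 (constant along its height) (area = (24/2)·6.500²·sin(360°/24) = 131.22 mm²); the cylinder at (6, 10): section is a regular 24-gon, circumradius r=11.5 (area = (24/2)·11.500²·sin(360°/24) = 410.75 mm²); the cylinder at (7.5, 14): section is a regular 24-gon, circumradius r=9.5 (area = (24/2)·9.500²·sin(360°/24) = 280.30 mm²); Subtracting the remaining from the first: starting from the r=6.5 cylinder (131.22 mm²), the r=11.5 cylinder at (6, 10) partially overlaps it — only the 54.89 mm² overlap (of its 410.75 mm²) is removed, clipping the outline; the r=9.5 cylinder at (7.5, 14) misses the remaining region (no effect) — area = 76.33 mm². Checking containment: the cross-section at z = 2.1 is a subset of the cross-section at z = 0.9.

entirely on top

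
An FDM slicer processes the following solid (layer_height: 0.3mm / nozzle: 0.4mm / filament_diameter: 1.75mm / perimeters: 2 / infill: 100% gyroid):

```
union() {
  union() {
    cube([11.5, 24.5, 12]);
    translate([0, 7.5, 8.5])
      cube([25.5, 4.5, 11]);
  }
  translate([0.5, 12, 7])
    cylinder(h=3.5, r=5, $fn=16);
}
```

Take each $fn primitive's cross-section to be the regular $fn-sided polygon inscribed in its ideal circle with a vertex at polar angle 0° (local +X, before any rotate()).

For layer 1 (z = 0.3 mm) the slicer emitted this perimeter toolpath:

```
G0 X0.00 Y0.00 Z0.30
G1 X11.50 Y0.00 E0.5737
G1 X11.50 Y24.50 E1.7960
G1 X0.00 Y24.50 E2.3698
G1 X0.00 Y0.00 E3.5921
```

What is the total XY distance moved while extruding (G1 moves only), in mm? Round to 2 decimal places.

72.00 mm

Sum the Euclidean lengths of each G1 segment: total = 72.00 mm.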